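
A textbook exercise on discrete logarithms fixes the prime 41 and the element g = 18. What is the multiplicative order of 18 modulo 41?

Since 18 ∈ (Z/41Z)^×, its order divides φ(41) = 41 − 1 = 40 = 2^3 · 5.
Divisors of 40: 1, 2, 4, 5, 8, 10, 20, 40.
Check 18^d mod 41 for each divisor in increasing order:
18^1 ≡ 18 (mod 41)
18^2 ≡ 37 (mod 41)
18^4 ≡ 16 (mod 41)
18^5 ≡ 1 (mod 41) ✓
The smallest such exponent is 5, so the order of 18 is 5.

5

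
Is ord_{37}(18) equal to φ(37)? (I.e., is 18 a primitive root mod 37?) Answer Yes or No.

φ(37) = 37 − 1 = 36 = 2^2 · 3^2.
It suffices to check that the order of 18 is not a proper divisor of 36: compute 18^(36/q) for q ∈ {2, 3}.
18^18 ≡ 36 (mod 37)  [q = 2: ≢ 1 ✓]
18^12 ≡ 10 (mod 37)  [q = 3: ≢ 1 ✓]
None equal 1, so ord_37(18) = 36: 18 is a primitive root.

Yes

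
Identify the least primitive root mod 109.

6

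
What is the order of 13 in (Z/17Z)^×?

The order of 13 must divide φ(17) = 17 − 1 = 16 = 2^4.
Divisors of 16: 1, 2, 4, 8, 16.
Test each divisor d:
13^1 ≡ 13 (mod 17)
13^2 ≡ 16 (mod 17)
13^4 ≡ 1 (mod 17) ✓
So ord_17(13) = 4.

4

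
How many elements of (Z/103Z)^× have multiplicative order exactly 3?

2

φ(103) = 103 − 1 = 102 = 2 · 3 · 17.
In a cyclic group of order 102, there are φ(d) elements of order d for each divisor d of 102, and zero for non-divisors.
3 | 102, and φ(3) = 3 − 1 = 2.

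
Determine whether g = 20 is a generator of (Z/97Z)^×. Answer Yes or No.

φ(97) = 97 − 1 = 96 = 2^5 · 3.
20 is a primitive root mod 97 iff 20^(φ(97)/q) ≢ 1 for every prime q | φ(97), i.e. q ∈ {2, 3}.
20^48 ≡ 96 (mod 97)  [q = 2: ≢ 1 ✓]
20^32 ≡ 1 (mod 97)  [q = 3: ≡ 1 ✗]
20^32 ≡ 1 shows ord(20) | 32, strictly less than φ(97); not a primitive root.

No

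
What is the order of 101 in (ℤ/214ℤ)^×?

53

The order of 101 must divide φ(214) = φ(2)·φ(107) = 1·106 = 106 = 2 · 53.
Divisors of 106: 1, 2, 53, 106.
Compute 101^d (mod 214) for the divisors d until we hit 1:
101^1 ≡ 101 (mod 214)
101^2 ≡ 143 (mod 214)
101^53 ≡ 1 (mod 214) ✓
So ord_214(101) = 53.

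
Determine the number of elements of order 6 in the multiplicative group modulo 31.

2

φ(31) = 31 − 1 = 30 = 2 · 3 · 5.
In a cyclic group of order 30, there are φ(d) elements of order d for each divisor d of 30, and zero for non-divisors.
6 = 2 · 3 divides 30, and φ(6) = 2.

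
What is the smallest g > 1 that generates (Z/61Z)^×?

2

φ(61) = 61 − 1 = 60 = 2^2 · 3 · 5.
g is a primitive root iff g^(60/q) ≢ 1 (mod 61) for each prime q ∈ {2, 3, 5}.
g = 2: 2^30 ≡ 60; 2^20 ≡ 47; 2^12 ≡ 9 — none is 1, so 2 is a primitive root.
The smallest primitive root modulo 61 is 2.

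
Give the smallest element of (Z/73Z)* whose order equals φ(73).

φ(73) = 73 − 1 = 72 = 2^3 · 3^2.
g is a primitive root iff g^(72/q) ≢ 1 (mod 73) for each prime q ∈ {2, 3}.
g = 2: 2^36 ≡ 1 — hits 1, so not a primitive root.
g = 3: 3^36 ≡ 1 — hits 1, so not a primitive root.
g = 4: 4^36 ≡ 1 — hits 1, so not a primitive root.
g = 5: 5^36 ≡ 72; 5^24 ≡ 8 — none is 1, so 5 is a primitive root.
Hence the least primitive root of 73 is 5.

5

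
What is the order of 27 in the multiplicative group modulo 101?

100

Since 27 ∈ (Z/101Z)^×, its order divides φ(101) = 101 − 1 = 100 = 2^2 · 5^2.
Divisors of 100: 1, 2, 4, 5, 10, 20, 25, 50, 100.
Evaluate successive powers at the divisors of 100:
27^1 ≡ 27 (mod 101)
27^2 ≡ 22 (mod 101)
27^4 ≡ 80 (mod 101)
27^5 ≡ 39 (mod 101)
27^10 ≡ 6 (mod 101)
27^20 ≡ 36 (mod 101)
27^25 ≡ 91 (mod 101)
27^50 ≡ 100 (mod 101)
27^100 ≡ 1 (mod 101) ✓
The smallest such exponent is 100, so the order of 27 is 100.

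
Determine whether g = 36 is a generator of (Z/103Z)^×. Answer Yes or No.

No

φ(103) = 103 − 1 = 102 = 2 · 3 · 17.
It suffices to check that the order of 36 is not a proper divisor of 102: compute 36^(102/q) for q ∈ {2, 3, 17}.
36^51 ≡ 1 (mod 103)  [q = 2: ≡ 1 ✗]
36^34 ≡ 56 (mod 103)  [q = 3: ≢ 1 ✓]
36^6 ≡ 9 (mod 103)  [q = 17: ≢ 1 ✓]
The check at q = 2 fails, so 36 generates a proper subgroup.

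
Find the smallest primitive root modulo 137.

3

φ(137) = 137 − 1 = 136 = 2^3 · 17.
Test candidates g = 2, 3, … against the prime factors q ∈ {2, 17} of φ(137): g is a generator iff g^(136/q) ≢ 1 for every such q.
g = 2: 2^68 ≡ 1 — hits 1, so not a primitive root.
g = 3: 3^68 ≡ 136; 3^8 ≡ 122 — none is 1, so 3 is a primitive root.
The smallest primitive root modulo 137 is 3.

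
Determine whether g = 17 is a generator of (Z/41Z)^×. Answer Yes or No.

Yes

φ(41) = 41 − 1 = 40 = 2^3 · 5.
Test 17^(40/q) mod 41 for each prime factor q of 40:
17^20 ≡ 40 (mod 41)  [q = 2: ≢ 1 ✓]
17^8 ≡ 16 (mod 41)  [q = 5: ≢ 1 ✓]
All checks pass, so 17 has order 40 and is a primitive root modulo 41.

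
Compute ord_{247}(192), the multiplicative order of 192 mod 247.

18

ord(192) | φ(247) = φ(13·19) = (13−1)·(19−1) = 12·18 = 216 = 2^3 · 3^3.
Divisors of 216: 1, 2, 3, 4, 6, 8, 9, 12, 18, 24, 27, 36, 54, 72, 108, 216.
Test each divisor d:
192^1 ≡ 192 (mod 247)
192^2 ≡ 61 (mod 247)
192^3 ≡ 103 (mod 247)
192^4 ≡ 16 (mod 247)
192^6 ≡ 235 (mod 247)
192^8 ≡ 9 (mod 247)
192^9 ≡ 246 (mod 247)
192^12 ≡ 144 (mod 247)
192^18 ≡ 1 (mod 247) ✓
The smallest such exponent is 18, so the order of 192 is 18.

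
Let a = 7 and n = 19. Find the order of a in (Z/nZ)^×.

3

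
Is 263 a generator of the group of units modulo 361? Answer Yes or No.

No

φ(361) = φ(19^2) = 19·(19−1) = 342 = 2 · 3^2 · 19.
Test 263^(342/q) mod 361 for each prime factor q of 342:
263^171 ≡ 1 (mod 361)  [q = 2: ≡ 1 ✗]
263^114 ≡ 292 (mod 361)  [q = 3: ≢ 1 ✓]
263^18 ≡ 191 (mod 361)  [q = 19: ≢ 1 ✓]
Since 263^171 ≡ 1, the order of 263 divides 171 < 342, so 263 is not a primitive root.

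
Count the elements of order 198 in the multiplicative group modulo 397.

60

φ(397) = 397 − 1 = 396 = 2^2 · 3^2 · 11.
Since (Z/397Z)^× is cyclic of order 396, the number of elements of order d is φ(d) when d | 396 and 0 otherwise.
198 = 2 · 3^2 · 11 divides 396, and φ(198) = 60.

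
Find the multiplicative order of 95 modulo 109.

The order of 95 must divide φ(109) = 109 − 1 = 108 = 2^2 · 3^3.
Divisors of 108: 1, 2, 3, 4, 6, 9, 12, 18, 27, 36, 54, 108.
Test each divisor d:
95^1 ≡ 95 (mod 109)
95^2 ≡ 87 (mod 109)
95^3 ≡ 90 (mod 109)
95^4 ≡ 48 (mod 109)
95^6 ≡ 34 (mod 109)
95^9 ≡ 8 (mod 109)
95^12 ≡ 66 (mod 109)
95^18 ≡ 64 (mod 109)
95^27 ≡ 76 (mod 109)
95^36 ≡ 63 (mod 109)
95^54 ≡ 108 (mod 109)
95^108 ≡ 1 (mod 109) ✓
Therefore the multiplicative order of 95 modulo 109 is 108.

108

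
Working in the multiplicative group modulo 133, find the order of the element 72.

18

By Lagrange's theorem, ord_133(72) divides φ(133) = φ(7·19) = (7−1)·(19−1) = 6·18 = 108 = 2^2 · 3^3.
Divisors of 108: 1, 2, 3, 4, 6, 9, 12, 18, 27, 36, 54, 108.
Test each divisor d:
72^1 ≡ 72 (mod 133)
72^2 ≡ 130 (mod 133)
72^3 ≡ 50 (mod 133)
72^4 ≡ 9 (mod 133)
72^6 ≡ 106 (mod 133)
72^9 ≡ 113 (mod 133)
72^12 ≡ 64 (mod 133)
72^18 ≡ 1 (mod 133) ✓
The smallest such exponent is 18, so the order of 72 is 18.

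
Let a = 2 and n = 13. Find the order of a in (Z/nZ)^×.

12

Since 2 ∈ (Z/13Z)^×, its order divides φ(13) = 13 − 1 = 12 = 2^2 · 3.
Divisors of 12: 1, 2, 3, 4, 6, 12.
Test each divisor d:
2^1 ≡ 2 (mod 13)
2^2 ≡ 4 (mod 13)
2^3 ≡ 8 (mod 13)
2^4 ≡ 3 (mod 13)
2^6 ≡ 12 (mod 13)
2^12 ≡ 1 (mod 13) ✓
The smallest such exponent is 12, so the order of 2 is 12.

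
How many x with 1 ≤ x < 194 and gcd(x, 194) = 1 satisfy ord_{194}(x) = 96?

32

φ(194) = φ(2)·φ(97) = 1·96 = 96 = 2^5 · 3.
In a cyclic group of order 96, there are φ(d) elements of order d for each divisor d of 96, and zero for non-divisors.
96 = 2^5 · 3 divides 96, and φ(96) = 32.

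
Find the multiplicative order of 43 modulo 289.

136

The order of 43 must divide φ(289) = φ(17^2) = 17·(17−1) = 272 = 2^4 · 17.
Divisors of 272: 1, 2, 4, 8, 16, 17, 34, 68, 136, 272.
Compute 43^d (mod 289) for the divisors d until we hit 1:
43^1 ≡ 43 (mod 289)
43^2 ≡ 115 (mod 289)
43^4 ≡ 220 (mod 289)
43^8 ≡ 137 (mod 289)
43^16 ≡ 273 (mod 289)
43^17 ≡ 179 (mod 289)
43^34 ≡ 251 (mod 289)
43^68 ≡ 288 (mod 289)
43^136 ≡ 1 (mod 289) ✓
Hence ord(43) = 136.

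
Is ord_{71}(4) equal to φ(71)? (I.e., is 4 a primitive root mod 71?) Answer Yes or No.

No

φ(71) = 71 − 1 = 70 = 2 · 5 · 7.
4 is a primitive root mod 71 iff 4^(φ(71)/q) ≢ 1 for every prime q | φ(71), i.e. q ∈ {2, 5, 7}.
4^35 ≡ 1 (mod 71)  [q = 2: ≡ 1 ✗]
4^14 ≡ 5 (mod 71)  [q = 5: ≢ 1 ✓]
4^10 ≡ 48 (mod 71)  [q = 7: ≢ 1 ✓]
4^35 ≡ 1 shows ord(4) | 35, strictly less than φ(71); not a primitive root.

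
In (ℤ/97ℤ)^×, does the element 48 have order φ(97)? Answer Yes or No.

No

φ(97) = 97 − 1 = 96 = 2^5 · 3.
It suffices to check that the order of 48 is not a proper divisor of 96: compute 48^(96/q) for q ∈ {2, 3}.
48^48 ≡ 1 (mod 97)  [q = 2: ≡ 1 ✗]
48^32 ≡ 61 (mod 97)  [q = 3: ≢ 1 ✓]
Since 48^48 ≡ 1, the order of 48 divides 48 < 96, so 48 is not a primitive root.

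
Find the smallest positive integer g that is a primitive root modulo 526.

5

φ(526) = φ(2)·φ(263) = 1·262 = 262 = 2 · 131.
Test candidates g = 2, 3, … against the prime factors q ∈ {2, 131} of φ(526): g is a generator iff g^(262/q) ≢ 1 for every such q.
g = 2: gcd(2, 526) = 2 > 1, not a unit — skip.
g = 3: 3^131 ≡ 1 — hits 1, so not a primitive root.
g = 4: gcd(4, 526) = 2 > 1, not a unit — skip.
g = 5: 5^131 ≡ 525; 5^2 ≡ 25 — none is 1, so 5 is a primitive root.
So 5 is the smallest generator of (Z/526Z)^×.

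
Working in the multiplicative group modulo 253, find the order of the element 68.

10

Since 68 ∈ (Z/253Z)^×, its order divides φ(253) = φ(11·23) = (11−1)·(23−1) = 10·22 = 220 = 2^2 · 5 · 11.
Divisors of 220: 1, 2, 4, 5, 10, 11, 20, 22, 44, 55, 110, 220.
Check 68^d mod 253 for each divisor in increasing order:
68^1 ≡ 68 (mod 253)
68^2 ≡ 70 (mod 253)
68^4 ≡ 93 (mod 253)
68^5 ≡ 252 (mod 253)
68^10 ≡ 1 (mod 253) ✓
Hence ord(68) = 10.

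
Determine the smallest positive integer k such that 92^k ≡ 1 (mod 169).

13

By Lagrange's theorem, ord_169(92) divides φ(169) = φ(13^2) = 13·(13−1) = 156 = 2^2 · 3 · 13.
Divisors of 156: 1, 2, 3, 4, 6, 12, 13, 26, 39, 52, 78, 156.
Test each divisor d:
92^1 ≡ 92
92^2 ≡ 14
92^3 ≡ 105
92^4 ≡ 27
92^6 ≡ 40
92^12 ≡ 79
92^13 ≡ 1
So ord_169(92) = 13.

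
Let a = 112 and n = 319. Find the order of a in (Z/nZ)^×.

70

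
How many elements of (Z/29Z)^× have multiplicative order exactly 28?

φ(29) = 29 − 1 = 28 = 2^2 · 7.
Since (Z/29Z)^× is cyclic of order 28, the number of elements of order d is φ(d) when d | 28 and 0 otherwise.
28 = 2^2 · 7 divides 28, and φ(28) = 12.

12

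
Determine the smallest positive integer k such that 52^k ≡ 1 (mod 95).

36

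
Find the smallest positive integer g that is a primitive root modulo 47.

5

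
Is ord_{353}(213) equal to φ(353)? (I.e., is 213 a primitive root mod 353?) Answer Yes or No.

No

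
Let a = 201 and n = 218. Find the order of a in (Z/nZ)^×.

36

By Lagrange's theorem, ord_218(201) divides φ(218) = φ(2)·φ(109) = 1·108 = 108 = 2^2 · 3^3.
Divisors of 108: 1, 2, 3, 4, 6, 9, 12, 18, 27, 36, 54, 108.
Check 201^d mod 218 for each divisor in increasing order:
201^1 ≡ 201 (mod 218)
201^2 ≡ 71 (mod 218)
201^3 ≡ 101 (mod 218)
201^4 ≡ 27 (mod 218)
201^6 ≡ 173 (mod 218)
201^9 ≡ 33 (mod 218)
201^12 ≡ 63 (mod 218)
201^18 ≡ 217 (mod 218)
201^27 ≡ 185 (mod 218)
201^36 ≡ 1 (mod 218) ✓
Therefore the multiplicative order of 201 modulo 218 is 36.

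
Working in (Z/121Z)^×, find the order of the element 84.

110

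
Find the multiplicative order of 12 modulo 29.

ord(12) | φ(29) = 29 − 1 = 28 = 2^2 · 7.
Divisors of 28: 1, 2, 4, 7, 14, 28.
Compute 12^d (mod 29) for the divisors d until we hit 1:
12^1 ≡ 12 (mod 29)
12^2 ≡ 28 (mod 29)
12^4 ≡ 1 (mod 29) ✓
Hence ord(12) = 4.

4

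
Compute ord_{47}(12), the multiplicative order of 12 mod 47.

The order of 12 must divide φ(47) = 47 − 1 = 46 = 2 · 23.
Divisors of 46: 1, 2, 23, 46.
Check 12^d mod 47 for each divisor in increasing order:
12^1 ≡ 12
12^2 ≡ 3
12^23 ≡ 1
Hence ord(12) = 23.

23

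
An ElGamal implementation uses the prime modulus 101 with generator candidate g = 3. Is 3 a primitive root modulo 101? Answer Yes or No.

Yes

φ(101) = 101 − 1 = 100 = 2^2 · 5^2.
3 is a primitive root mod 101 iff 3^(φ(101)/q) ≢ 1 for every prime q | φ(101), i.e. q ∈ {2, 5}.
3^50 ≡ 100 (mod 101)  [q = 2: ≢ 1 ✓]
3^20 ≡ 84 (mod 101)  [q = 5: ≢ 1 ✓]
All checks pass, so 3 has order 100 and is a primitive root modulo 101.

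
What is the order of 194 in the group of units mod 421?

420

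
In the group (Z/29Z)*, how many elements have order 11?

0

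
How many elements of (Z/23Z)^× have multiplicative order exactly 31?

0

φ(23) = 23 − 1 = 22 = 2 · 11.
Since (Z/23Z)^× is cyclic of order 22, the number of elements of order d is φ(d) when d | 22 and 0 otherwise.
Here 22 is not a multiple of 31, so there are no elements of order 31.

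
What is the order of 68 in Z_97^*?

By Lagrange's theorem, ord_97(68) divides φ(97) = 97 − 1 = 96 = 2^5 · 3.
Divisors of 96: 1, 2, 3, 4, 6, 8, 12, 16, 24, 32, 48, 96.
Test each divisor d:
68^1 ≡ 68 (mod 97)
68^2 ≡ 65 (mod 97)
68^3 ≡ 55 (mod 97)
68^4 ≡ 54 (mod 97)
68^6 ≡ 18 (mod 97)
68^8 ≡ 6 (mod 97)
68^12 ≡ 33 (mod 97)
68^16 ≡ 36 (mod 97)
68^24 ≡ 22 (mod 97)
68^32 ≡ 35 (mod 97)
68^48 ≡ 96 (mod 97)
68^96 ≡ 1 (mod 97) ✓
Therefore the multiplicative order of 68 modulo 97 is 96.

96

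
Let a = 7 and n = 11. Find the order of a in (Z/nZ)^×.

By Lagrange's theorem, ord_11(7) divides φ(11) = 11 − 1 = 10 = 2 · 5.
Divisors of 10: 1, 2, 5, 10.
Evaluate successive powers at the divisors of 10:
7^1 ≡ 7 (mod 11)
7^2 ≡ 5 (mod 11)
7^5 ≡ 10 (mod 11)
7^10 ≡ 1 (mod 11) ✓
Therefore the multiplicative order of 7 modulo 11 is 10.

10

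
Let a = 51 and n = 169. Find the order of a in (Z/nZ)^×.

ord(51) | φ(169) = φ(13^2) = 13·(13−1) = 156 = 2^2 · 3 · 13.
Divisors of 156: 1, 2, 3, 4, 6, 12, 13, 26, 39, 52, 78, 156.
Check 51^d mod 169 for each divisor in increasing order:
51^1 ≡ 51 (mod 169)
51^2 ≡ 66 (mod 169)
51^3 ≡ 155 (mod 169)
51^4 ≡ 131 (mod 169)
51^6 ≡ 27 (mod 169)
51^12 ≡ 53 (mod 169)
51^13 ≡ 168 (mod 169)
51^26 ≡ 1 (mod 169) ✓
The smallest such exponent is 26, so the order of 51 is 26.

26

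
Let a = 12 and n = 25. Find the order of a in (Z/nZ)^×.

ord(12) | φ(25) = φ(5^2) = 5·(5−1) = 20 = 2^2 · 5.
Divisors of 20: 1, 2, 4, 5, 10, 20.
Test each divisor d:
12^1 ≡ 12 (mod 25)
12^2 ≡ 19 (mod 25)
12^4 ≡ 11 (mod 25)
12^5 ≡ 7 (mod 25)
12^10 ≡ 24 (mod 25)
12^20 ≡ 1 (mod 25) ✓
Hence ord(12) = 20.

20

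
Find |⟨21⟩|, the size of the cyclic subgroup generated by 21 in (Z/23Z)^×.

ord(21) | φ(23) = 23 − 1 = 22 = 2 · 11.
Divisors of 22: 1, 2, 11, 22.
Evaluate successive powers at the divisors of 22:
21^1 ≡ 21 (mod 23)
21^2 ≡ 4 (mod 23)
21^11 ≡ 22 (mod 23)
21^22 ≡ 1 (mod 23) ✓
The smallest such exponent is 22, so the order of 21 is 22.

22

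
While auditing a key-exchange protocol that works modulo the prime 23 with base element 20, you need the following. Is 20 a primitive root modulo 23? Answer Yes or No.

φ(23) = 23 − 1 = 22 = 2 · 11.
Test 20^(22/q) mod 23 for each prime factor q of 22:
20^11 ≡ 22 (mod 23)  [q = 2: ≢ 1 ✓]
20^2 ≡ 9 (mod 23)  [q = 11: ≢ 1 ✓]
All checks pass, so 20 has order 22 and is a primitive root modulo 23.

Yes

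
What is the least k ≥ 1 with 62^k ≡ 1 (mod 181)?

9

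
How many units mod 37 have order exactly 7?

φ(37) = 37 − 1 = 36 = 2^2 · 3^2.
(Z/37Z)^× is cyclic (|G| = 36); a cyclic group of order m has exactly φ(d) elements of each order d | m, and none otherwise.
Here 36 is not a multiple of 7, so there are no elements of order 7.

0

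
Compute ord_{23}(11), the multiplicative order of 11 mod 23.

ord(11) | φ(23) = 23 − 1 = 22 = 2 · 11.
Divisors of 22: 1, 2, 11, 22.
Test each divisor d:
11^1 ≡ 11 (mod 23)
11^2 ≡ 6 (mod 23)
11^11 ≡ 22 (mod 23)
11^22 ≡ 1 (mod 23) ✓
So ord_23(11) = 22.

22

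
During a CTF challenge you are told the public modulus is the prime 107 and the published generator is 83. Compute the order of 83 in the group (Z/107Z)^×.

53

ord(83) | φ(107) = 107 − 1 = 106 = 2 · 53.
Divisors of 106: 1, 2, 53, 106.
Evaluate successive powers at the divisors of 106:
83^1 ≡ 83 (mod 107)
83^2 ≡ 41 (mod 107)
83^53 ≡ 1 (mod 107) ✓
Therefore the multiplicative order of 83 modulo 107 is 53.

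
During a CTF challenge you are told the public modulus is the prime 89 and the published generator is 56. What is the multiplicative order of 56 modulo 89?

ord(56) | φ(89) = 89 − 1 = 88 = 2^3 · 11.
Divisors of 88: 1, 2, 4, 8, 11, 22, 44, 88.
Check 56^d mod 89 for each divisor in increasing order:
56^1 ≡ 56
56^2 ≡ 21
56^4 ≡ 85
56^8 ≡ 16
56^11 ≡ 37
56^22 ≡ 34
56^44 ≡ 88
56^88 ≡ 1
Hence ord(56) = 88.

88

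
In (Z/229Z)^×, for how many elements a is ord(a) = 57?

36

φ(229) = 229 − 1 = 228 = 2^2 · 3 · 19.
Since (Z/229Z)^× is cyclic of order 228, the number of elements of order d is φ(d) when d | 228 and 0 otherwise.
57 = 3 · 19 divides 228, and φ(57) = 36.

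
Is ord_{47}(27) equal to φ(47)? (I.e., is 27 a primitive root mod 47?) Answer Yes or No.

No

φ(47) = 47 − 1 = 46 = 2 · 23.
An element g generates (Z/47Z)^× iff g^(46/q) ≢ 1 (mod 47) for each prime q ∈ {2, 23}.
27^23 ≡ 1 (mod 47)  [q = 2: ≡ 1 ✗]
27^2 ≡ 24 (mod 47)  [q = 23: ≢ 1 ✓]
27^23 ≡ 1 shows ord(27) | 23, strictly less than φ(47); not a primitive root.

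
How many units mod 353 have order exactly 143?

0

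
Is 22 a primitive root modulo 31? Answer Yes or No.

φ(31) = 31 − 1 = 30 = 2 · 3 · 5.
It suffices to check that the order of 22 is not a proper divisor of 30: compute 22^(30/q) for q ∈ {2, 3, 5}.
22^15 ≡ 30 (mod 31)  [q = 2: ≢ 1 ✓]
22^10 ≡ 5 (mod 31)  [q = 3: ≢ 1 ✓]
22^6 ≡ 8 (mod 31)  [q = 5: ≢ 1 ✓]
None equal 1, so ord_31(22) = 30: 22 is a primitive root.

Yes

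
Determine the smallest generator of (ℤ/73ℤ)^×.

φ(73) = 73 − 1 = 72 = 2^3 · 3^2.
g is a primitive root iff g^(72/q) ≢ 1 (mod 73) for each prime q ∈ {2, 3}.
g = 2: 2^36 ≡ 1 — hits 1, so not a primitive root.
g = 3: 3^36 ≡ 1 — hits 1, so not a primitive root.
g = 4: 4^36 ≡ 1 — hits 1, so not a primitive root.
g = 5: 5^36 ≡ 72; 5^24 ≡ 8 — none is 1, so 5 is a primitive root.
Hence the least primitive root of 73 is 5.

5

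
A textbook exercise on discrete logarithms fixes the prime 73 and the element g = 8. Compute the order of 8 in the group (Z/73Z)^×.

3

By Lagrange's theorem, ord_73(8) divides φ(73) = 73 − 1 = 72 = 2^3 · 3^2.
Divisors of 72: 1, 2, 3, 4, 6, 8, 9, 12, 18, 24, 36, 72.
Evaluate successive powers at the divisors of 72:
8^1 ≡ 8
8^2 ≡ 64
8^3 ≡ 1
The smallest such exponent is 3, so the order of 8 is 3.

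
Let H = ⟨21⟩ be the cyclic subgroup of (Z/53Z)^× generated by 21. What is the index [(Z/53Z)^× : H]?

1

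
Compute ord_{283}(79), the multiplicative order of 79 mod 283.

94

ord(79) | φ(283) = 283 − 1 = 282 = 2 · 3 · 47.
Divisors of 282: 1, 2, 3, 6, 47, 94, 141, 282.
Check 79^d mod 283 for each divisor in increasing order:
79^1 ≡ 79
79^2 ≡ 15
79^3 ≡ 53
79^6 ≡ 262
79^47 ≡ 282
79^94 ≡ 1
So ord_283(79) = 94.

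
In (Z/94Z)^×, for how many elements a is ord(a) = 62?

0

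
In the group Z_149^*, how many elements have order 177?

0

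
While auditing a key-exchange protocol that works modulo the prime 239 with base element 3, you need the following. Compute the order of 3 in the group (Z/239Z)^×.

The order of 3 must divide φ(239) = 239 − 1 = 238 = 2 · 7 · 17.
Divisors of 238: 1, 2, 7, 14, 17, 34, 119, 238.
Check 3^d mod 239 for each divisor in increasing order:
3^1 ≡ 3 (mod 239)
3^2 ≡ 9 (mod 239)
3^7 ≡ 36 (mod 239)
3^14 ≡ 101 (mod 239)
3^17 ≡ 98 (mod 239)
3^34 ≡ 44 (mod 239)
3^119 ≡ 1 (mod 239) ✓
Therefore the multiplicative order of 3 modulo 239 is 119.

119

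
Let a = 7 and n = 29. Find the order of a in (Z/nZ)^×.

7

The order of 7 must divide φ(29) = 29 − 1 = 28 = 2^2 · 7.
Divisors of 28: 1, 2, 4, 7, 14, 28.
Compute 7^d (mod 29) for the divisors d until we hit 1:
7^1 ≡ 7
7^2 ≡ 20
7^4 ≡ 23
7^7 ≡ 1
Therefore the multiplicative order of 7 modulo 29 is 7.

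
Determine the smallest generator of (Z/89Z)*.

3

φ(89) = 89 − 1 = 88 = 2^3 · 11.
g is a primitive root iff g^(88/q) ≢ 1 (mod 89) for each prime q ∈ {2, 11}.
g = 2: 2^44 ≡ 1 — hits 1, so not a primitive root.
g = 3: 3^44 ≡ 88; 3^8 ≡ 64 — none is 1, so 3 is a primitive root.
Hence the least primitive root of 89 is 3.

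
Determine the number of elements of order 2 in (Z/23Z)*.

φ(23) = 23 − 1 = 22 = 2 · 11.
In a cyclic group of order 22, there are φ(d) elements of order d for each divisor d of 22, and zero for non-divisors.
2 | 22, and φ(2) = 2 − 1 = 1.

1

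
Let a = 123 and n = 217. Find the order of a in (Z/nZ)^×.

6

ord(123) | φ(217) = φ(7·31) = (7−1)·(31−1) = 6·30 = 180 = 2^2 · 3^2 · 5.
Divisors of 180: 1, 2, 3, 4, 5, 6, 9, 10, 12, 15, 18, 20, 30, 36, 45, 60, 90, 180.
Compute 123^d (mod 217) for the divisors d until we hit 1:
123^1 ≡ 123 (mod 217)
123^2 ≡ 156 (mod 217)
123^3 ≡ 92 (mod 217)
123^4 ≡ 32 (mod 217)
123^5 ≡ 30 (mod 217)
123^6 ≡ 1 (mod 217) ✓
Therefore the multiplicative order of 123 modulo 217 is 6.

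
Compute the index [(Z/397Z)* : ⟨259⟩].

1

The order of 259 must divide φ(397) = 397 − 1 = 396 = 2^2 · 3^2 · 11.
Divisors of 396: 1, 2, 3, 4, 6, 9, 11, 12, 18, 22, 33, 36, 44, 66, 99, 132, 198, 396.
Check 259^d mod 397 for each divisor in increasing order:
259^1 ≡ 259
259^2 ≡ 385
259^3 ≡ 68
259^4 ≡ 144
259^6 ≡ 257
259^9 ≡ 8
259^11 ≡ 301
259^12 ≡ 147
259^18 ≡ 64
259^22 ≡ 85
259^33 ≡ 177
259^36 ≡ 126
259^44 ≡ 79
259^66 ≡ 363
259^99 ≡ 334
259^132 ≡ 362
259^198 ≡ 396
259^396 ≡ 1
Thus |⟨259⟩| = ord(259) = 396.
The index is φ(397) / ord(259) = 396 / 396 = 1.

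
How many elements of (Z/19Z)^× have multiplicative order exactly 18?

6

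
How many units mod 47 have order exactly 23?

22

φ(47) = 47 − 1 = 46 = 2 · 23.
Since (Z/47Z)^× is cyclic of order 46, the number of elements of order d is φ(d) when d | 46 and 0 otherwise.
23 | 46, and φ(23) = 23 − 1 = 22.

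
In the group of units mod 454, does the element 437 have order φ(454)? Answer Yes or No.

No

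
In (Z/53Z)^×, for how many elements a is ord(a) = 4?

φ(53) = 53 − 1 = 52 = 2^2 · 13.
(Z/53Z)^× is cyclic (|G| = 52); a cyclic group of order m has exactly φ(d) elements of each order d | m, and none otherwise.
4 = 2^2 divides 52, and φ(4) = 2.

2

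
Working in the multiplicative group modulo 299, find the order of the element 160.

The order of 160 must divide φ(299) = φ(13·23) = (13−1)·(23−1) = 12·22 = 264 = 2^3 · 3 · 11.
Divisors of 264: 1, 2, 3, 4, 6, 8, 11, 12, 22, 24, 33, 44, 66, 88, 132, 264.
Test each divisor d:
160^1 ≡ 160 (mod 299)
160^2 ≡ 185 (mod 299)
160^3 ≡ 298 (mod 299)
160^4 ≡ 139 (mod 299)
160^6 ≡ 1 (mod 299) ✓
The smallest such exponent is 6, so the order of 160 is 6.

6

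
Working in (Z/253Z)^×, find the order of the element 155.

22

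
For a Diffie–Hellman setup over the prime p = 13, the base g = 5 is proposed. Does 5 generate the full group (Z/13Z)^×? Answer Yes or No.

φ(13) = 13 − 1 = 12 = 2^2 · 3.
5 is a primitive root mod 13 iff 5^(φ(13)/q) ≢ 1 for every prime q | φ(13), i.e. q ∈ {2, 3}.
5^6 ≡ 12 (mod 13)  [q = 2: ≢ 1 ✓]
5^4 ≡ 1 (mod 13)  [q = 3: ≡ 1 ✗]
Since 5^4 ≡ 1, the order of 5 divides 4 < 12, so 5 is not a primitive root.

No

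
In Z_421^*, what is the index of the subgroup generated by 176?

20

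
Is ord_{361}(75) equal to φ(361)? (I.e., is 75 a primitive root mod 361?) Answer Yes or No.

No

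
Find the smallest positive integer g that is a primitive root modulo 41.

6

φ(41) = 41 − 1 = 40 = 2^3 · 5.
Test candidates g = 2, 3, … against the prime factors q ∈ {2, 5} of φ(41): g is a generator iff g^(40/q) ≢ 1 for every such q.
g = 2: 2^20 ≡ 1 — hits 1, so not a primitive root.
g = 3: 3^20 ≡ 40; 3^8 ≡ 1 — hits 1, so not a primitive root.
g = 4: 4^20 ≡ 1 — hits 1, so not a primitive root.
g = 5: 5^20 ≡ 1 — hits 1, so not a primitive root.
g = 6: 6^20 ≡ 40; 6^8 ≡ 10 — none is 1, so 6 is a primitive root.
The smallest primitive root modulo 41 is 6.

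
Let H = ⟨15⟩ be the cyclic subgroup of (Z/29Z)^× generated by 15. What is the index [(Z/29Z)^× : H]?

1

Since 15 ∈ (Z/29Z)^×, its order divides φ(29) = 29 − 1 = 28 = 2^2 · 7.
Divisors of 28: 1, 2, 4, 7, 14, 28.
Evaluate successive powers at the divisors of 28:
15^1 ≡ 15 (mod 29)
15^2 ≡ 22 (mod 29)
15^4 ≡ 20 (mod 29)
15^7 ≡ 17 (mod 29)
15^14 ≡ 28 (mod 29)
15^28 ≡ 1 (mod 29) ✓
Thus |⟨15⟩| = ord(15) = 28.
[(Z/29Z)^× : ⟨15⟩] = 28/28 = 1.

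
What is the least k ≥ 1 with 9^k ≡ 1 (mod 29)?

14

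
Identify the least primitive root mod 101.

φ(101) = 101 − 1 = 100 = 2^2 · 5^2.
Test candidates g = 2, 3, … against the prime factors q ∈ {2, 5} of φ(101): g is a generator iff g^(100/q) ≢ 1 for every such q.
g = 2: 2^50 ≡ 100; 2^20 ≡ 95 — none is 1, so 2 is a primitive root.
Hence the least primitive root of 101 is 2.

2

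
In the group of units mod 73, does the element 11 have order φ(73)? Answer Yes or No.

Yes

φ(73) = 73 − 1 = 72 = 2^3 · 3^2.
11 is a primitive root mod 73 iff 11^(φ(73)/q) ≢ 1 for every prime q | φ(73), i.e. q ∈ {2, 3}.
11^36 ≡ 72 (mod 73)  [q = 2: ≢ 1 ✓]
11^24 ≡ 8 (mod 73)  [q = 3: ≢ 1 ✓]
All checks pass, so 11 has order 72 and is a primitive root modulo 73.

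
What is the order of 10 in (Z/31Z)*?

The order of 10 must divide φ(31) = 31 − 1 = 30 = 2 · 3 · 5.
Divisors of 30: 1, 2, 3, 5, 6, 10, 15, 30.
Evaluate successive powers at the divisors of 30:
10^1 ≡ 10 (mod 31)
10^2 ≡ 7 (mod 31)
10^3 ≡ 8 (mod 31)
10^5 ≡ 25 (mod 31)
10^6 ≡ 2 (mod 31)
10^10 ≡ 5 (mod 31)
10^15 ≡ 1 (mod 31) ✓
Hence ord(10) = 15.

15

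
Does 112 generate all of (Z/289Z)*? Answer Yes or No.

φ(289) = φ(17^2) = 17·(17−1) = 272 = 2^4 · 17.
It suffices to check that the order of 112 is not a proper divisor of 272: compute 112^(272/q) for q ∈ {2, 17}.
112^136 ≡ 288 (mod 289)  [q = 2: ≢ 1 ✓]
112^16 ≡ 69 (mod 289)  [q = 17: ≢ 1 ✓]
Every test exponent gives a nontrivial residue, hence 112 generates the full group.

Yes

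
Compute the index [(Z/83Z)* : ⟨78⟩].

By Lagrange's theorem, ord_83(78) divides φ(83) = 83 − 1 = 82 = 2 · 41.
Divisors of 82: 1, 2, 41, 82.
Check 78^d mod 83 for each divisor in increasing order:
78^1 ≡ 78 (mod 83)
78^2 ≡ 25 (mod 83)
78^41 ≡ 1 (mod 83) ✓
So ord_83(78) = 41, hence |⟨78⟩| = 41.
[(Z/83Z)^× : ⟨78⟩] = 82/41 = 2.

2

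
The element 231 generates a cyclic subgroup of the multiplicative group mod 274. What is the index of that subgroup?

1

The order of 231 must divide φ(274) = φ(2)·φ(137) = 1·136 = 136 = 2^3 · 17.
Divisors of 136: 1, 2, 4, 8, 17, 34, 68, 136.
Compute 231^d (mod 274) for the divisors d until we hit 1:
231^1 ≡ 231
231^2 ≡ 205
231^4 ≡ 103
231^8 ≡ 197
231^17 ≡ 147
231^34 ≡ 237
231^68 ≡ 273
231^136 ≡ 1
So ord_274(231) = 136, hence |⟨231⟩| = 136.
[(Z/274Z)^× : ⟨231⟩] = 136/136 = 1.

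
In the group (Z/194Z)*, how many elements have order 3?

2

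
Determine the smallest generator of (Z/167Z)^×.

φ(167) = 167 − 1 = 166 = 2 · 83.
g is a primitive root iff g^(166/q) ≢ 1 (mod 167) for each prime q ∈ {2, 83}.
g = 2: 2^83 ≡ 1 — hits 1, so not a primitive root.
g = 3: 3^83 ≡ 1 — hits 1, so not a primitive root.
g = 4: 4^83 ≡ 1 — hits 1, so not a primitive root.
g = 5: 5^83 ≡ 166; 5^2 ≡ 25 — none is 1, so 5 is a primitive root.
So 5 is the smallest generator of (Z/167Z)^×.

5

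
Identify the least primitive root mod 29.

2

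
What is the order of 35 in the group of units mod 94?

46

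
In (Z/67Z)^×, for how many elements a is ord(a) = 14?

φ(67) = 67 − 1 = 66 = 2 · 3 · 11.
In a cyclic group of order 66, there are φ(d) elements of order d for each divisor d of 66, and zero for non-divisors.
14 does not divide 66, so no element of (Z/67Z)^× has order 14.

0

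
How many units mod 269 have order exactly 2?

φ(269) = 269 − 1 = 268 = 2^2 · 67.
(Z/269Z)^× is cyclic (|G| = 268); a cyclic group of order m has exactly φ(d) elements of each order d | m, and none otherwise.
2 | 268, and φ(2) = 2 − 1 = 1.

1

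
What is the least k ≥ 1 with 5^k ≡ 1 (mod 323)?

ord(5) | φ(323) = φ(17·19) = (17−1)·(19−1) = 16·18 = 288 = 2^5 · 3^2.
Divisors of 288: 1, 2, 3, 4, 6, 8, 9, 12, 16, 18, 24, 32, 36, 48, 72, 96, 144, 288.
Evaluate successive powers at the divisors of 288:
5^1 ≡ 5 (mod 323)
5^2 ≡ 25 (mod 323)
5^3 ≡ 125 (mod 323)
5^4 ≡ 302 (mod 323)
5^6 ≡ 121 (mod 323)
5^8 ≡ 118 (mod 323)
5^9 ≡ 267 (mod 323)
5^12 ≡ 106 (mod 323)
5^16 ≡ 35 (mod 323)
5^18 ≡ 229 (mod 323)
5^24 ≡ 254 (mod 323)
5^32 ≡ 256 (mod 323)
5^36 ≡ 115 (mod 323)
5^48 ≡ 239 (mod 323)
5^72 ≡ 305 (mod 323)
5^96 ≡ 273 (mod 323)
5^144 ≡ 1 (mod 323) ✓
The smallest such exponent is 144, so the order of 5 is 144.

144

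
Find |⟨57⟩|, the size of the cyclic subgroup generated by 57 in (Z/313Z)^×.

78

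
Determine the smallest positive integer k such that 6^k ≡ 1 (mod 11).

10

Since 6 ∈ (Z/11Z)^×, its order divides φ(11) = 11 − 1 = 10 = 2 · 5.
Divisors of 10: 1, 2, 5, 10.
Evaluate successive powers at the divisors of 10:
6^1 ≡ 6
6^2 ≡ 3
6^5 ≡ 10
6^10 ≡ 1
So ord_11(6) = 10.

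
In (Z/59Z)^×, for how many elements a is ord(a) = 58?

28

φ(59) = 59 − 1 = 58 = 2 · 29.
In a cyclic group of order 58, there are φ(d) elements of order d for each divisor d of 58, and zero for non-divisors.
58 = 2 · 29 divides 58, and φ(58) = 28.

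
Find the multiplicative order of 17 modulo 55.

20

Since 17 ∈ (Z/55Z)^×, its order divides φ(55) = φ(5·11) = (5−1)·(11−1) = 4·10 = 40 = 2^3 · 5.
Divisors of 40: 1, 2, 4, 5, 8, 10, 20, 40.
Test each divisor d:
17^1 ≡ 17
17^2 ≡ 14
17^4 ≡ 31
17^5 ≡ 32
17^8 ≡ 26
17^10 ≡ 34
17^20 ≡ 1
The smallest such exponent is 20, so the order of 17 is 20.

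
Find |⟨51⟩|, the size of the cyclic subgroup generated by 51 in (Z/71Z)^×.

14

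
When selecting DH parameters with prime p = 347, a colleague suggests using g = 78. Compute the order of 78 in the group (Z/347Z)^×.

346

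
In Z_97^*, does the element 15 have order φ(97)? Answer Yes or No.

Yes

φ(97) = 97 − 1 = 96 = 2^5 · 3.
An element g generates (Z/97Z)^× iff g^(96/q) ≢ 1 (mod 97) for each prime q ∈ {2, 3}.
15^48 ≡ 96 (mod 97)  [q = 2: ≢ 1 ✓]
15^32 ≡ 61 (mod 97)  [q = 3: ≢ 1 ✓]
None equal 1, so ord_97(15) = 96: 15 is a primitive root.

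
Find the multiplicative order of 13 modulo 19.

18

The order of 13 must divide φ(19) = 19 − 1 = 18 = 2 · 3^2.
Divisors of 18: 1, 2, 3, 6, 9, 18.
Test each divisor d:
13^1 ≡ 13
13^2 ≡ 17
13^3 ≡ 12
13^6 ≡ 11
13^9 ≡ 18
13^18 ≡ 1
Therefore the multiplicative order of 13 modulo 19 is 18.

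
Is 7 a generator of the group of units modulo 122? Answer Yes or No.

φ(122) = φ(2)·φ(61) = 1·60 = 60 = 2^2 · 3 · 5.
Test 7^(60/q) mod 122 for each prime factor q of 60:
7^30 ≡ 121 (mod 122)  [q = 2: ≢ 1 ✓]
7^20 ≡ 47 (mod 122)  [q = 3: ≢ 1 ✓]
7^12 ≡ 95 (mod 122)  [q = 5: ≢ 1 ✓]
All checks pass, so 7 has order 60 and is a primitive root modulo 122.

Yes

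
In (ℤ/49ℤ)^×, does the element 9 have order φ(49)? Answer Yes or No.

No

φ(49) = φ(7^2) = 7·(7−1) = 42 = 2 · 3 · 7.
An element g generates (Z/49Z)^× iff g^(42/q) ≢ 1 (mod 49) for each prime q ∈ {2, 3, 7}.
9^21 ≡ 1 (mod 49)  [q = 2: ≡ 1 ✗]
9^14 ≡ 18 (mod 49)  [q = 3: ≢ 1 ✓]
9^6 ≡ 36 (mod 49)  [q = 7: ≢ 1 ✓]
9^21 ≡ 1 shows ord(9) | 21, strictly less than φ(49); not a primitive root.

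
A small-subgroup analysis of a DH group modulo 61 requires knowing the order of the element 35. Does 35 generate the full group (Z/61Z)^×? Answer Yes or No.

Yes

φ(61) = 61 − 1 = 60 = 2^2 · 3 · 5.
35 is a primitive root mod 61 iff 35^(φ(61)/q) ≢ 1 for every prime q | φ(61), i.e. q ∈ {2, 3, 5}.
35^30 ≡ 60 (mod 61)  [q = 2: ≢ 1 ✓]
35^20 ≡ 13 (mod 61)  [q = 3: ≢ 1 ✓]
35^12 ≡ 9 (mod 61)  [q = 5: ≢ 1 ✓]
None equal 1, so ord_61(35) = 60: 35 is a primitive root.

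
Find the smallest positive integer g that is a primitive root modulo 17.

3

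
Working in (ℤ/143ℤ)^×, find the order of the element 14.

5

ord(14) | φ(143) = φ(11·13) = (11−1)·(13−1) = 10·12 = 120 = 2^3 · 3 · 5.
Divisors of 120: 1, 2, 3, 4, 5, 6, 8, 10, 12, 15, 20, 24, 30, 40, 60, 120.
Compute 14^d (mod 143) for the divisors d until we hit 1:
14^1 ≡ 14 (mod 143)
14^2 ≡ 53 (mod 143)
14^3 ≡ 27 (mod 143)
14^4 ≡ 92 (mod 143)
14^5 ≡ 1 (mod 143) ✓
So ord_143(14) = 5.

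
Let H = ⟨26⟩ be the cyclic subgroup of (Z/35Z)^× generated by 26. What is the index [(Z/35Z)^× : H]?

Since 26 ∈ (Z/35Z)^×, its order divides φ(35) = φ(5·7) = (5−1)·(7−1) = 4·6 = 24 = 2^3 · 3.
Divisors of 24: 1, 2, 3, 4, 6, 8, 12, 24.
Evaluate successive powers at the divisors of 24:
26^1 ≡ 26 (mod 35)
26^2 ≡ 11 (mod 35)
26^3 ≡ 6 (mod 35)
26^4 ≡ 16 (mod 35)
26^6 ≡ 1 (mod 35) ✓
Thus |⟨26⟩| = ord(26) = 6.
Index = |(Z/35Z)^×| / |⟨26⟩| = 24 / 6 = 4.

4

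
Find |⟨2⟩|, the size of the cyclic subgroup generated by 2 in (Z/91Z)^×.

12

By Lagrange's theorem, ord_91(2) divides φ(91) = φ(7·13) = (7−1)·(13−1) = 6·12 = 72 = 2^3 · 3^2.
Divisors of 72: 1, 2, 3, 4, 6, 8, 9, 12, 18, 24, 36, 72.
Evaluate successive powers at the divisors of 72:
2^1 ≡ 2
2^2 ≡ 4
2^3 ≡ 8
2^4 ≡ 16
2^6 ≡ 64
2^8 ≡ 74
2^9 ≡ 57
2^12 ≡ 1
So ord_91(2) = 12.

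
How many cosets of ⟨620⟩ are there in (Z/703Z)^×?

36

ord(620) | φ(703) = φ(19·37) = (19−1)·(37−1) = 18·36 = 648 = 2^3 · 3^4.
Divisors of 648: 1, 2, 3, 4, 6, 8, 9, 12, 18, 24, 27, 36, 54, 72, 81, 108, 162, 216, 324, 648.
Check 620^d mod 703 for each divisor in increasing order:
620^1 ≡ 620 (mod 703)
620^2 ≡ 562 (mod 703)
620^3 ≡ 455 (mod 703)
620^4 ≡ 197 (mod 703)
620^6 ≡ 343 (mod 703)
620^8 ≡ 144 (mod 703)
620^9 ≡ 702 (mod 703)
620^12 ≡ 248 (mod 703)
620^18 ≡ 1 (mod 703) ✓
So ord_703(620) = 18, hence |⟨620⟩| = 18.
[(Z/703Z)^× : ⟨620⟩] = 648/18 = 36.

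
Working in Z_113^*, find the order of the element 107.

112

By Lagrange's theorem, ord_113(107) divides φ(113) = 113 − 1 = 112 = 2^4 · 7.
Divisors of 112: 1, 2, 4, 7, 8, 14, 16, 28, 56, 112.
Check 107^d mod 113 for each divisor in increasing order:
107^1 ≡ 107 (mod 113)
107^2 ≡ 36 (mod 113)
107^4 ≡ 53 (mod 113)
107^7 ≡ 78 (mod 113)
107^8 ≡ 97 (mod 113)
107^14 ≡ 95 (mod 113)
107^16 ≡ 30 (mod 113)
107^28 ≡ 98 (mod 113)
107^56 ≡ 112 (mod 113)
107^112 ≡ 1 (mod 113) ✓
Therefore the multiplicative order of 107 modulo 113 is 112.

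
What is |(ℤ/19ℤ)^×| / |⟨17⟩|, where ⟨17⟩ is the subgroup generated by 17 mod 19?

2

ord(17) | φ(19) = 19 − 1 = 18 = 2 · 3^2.
Divisors of 18: 1, 2, 3, 6, 9, 18.
Test each divisor d:
17^1 ≡ 17 (mod 19)
17^2 ≡ 4 (mod 19)
17^3 ≡ 11 (mod 19)
17^6 ≡ 7 (mod 19)
17^9 ≡ 1 (mod 19) ✓
So ord_19(17) = 9, hence |⟨17⟩| = 9.
The index is φ(19) / ord(17) = 18 / 9 = 2.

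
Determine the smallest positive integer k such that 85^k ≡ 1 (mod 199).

22

The order of 85 must divide φ(199) = 199 − 1 = 198 = 2 · 3^2 · 11.
Divisors of 198: 1, 2, 3, 6, 9, 11, 18, 22, 33, 66, 99, 198.
Check 85^d mod 199 for each divisor in increasing order:
85^1 ≡ 85 (mod 199)
85^2 ≡ 61 (mod 199)
85^3 ≡ 11 (mod 199)
85^6 ≡ 121 (mod 199)
85^9 ≡ 137 (mod 199)
85^11 ≡ 198 (mod 199)
85^18 ≡ 63 (mod 199)
85^22 ≡ 1 (mod 199) ✓
Therefore the multiplicative order of 85 modulo 199 is 22.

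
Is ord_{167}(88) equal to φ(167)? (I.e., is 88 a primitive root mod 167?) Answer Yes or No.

No

φ(167) = 167 − 1 = 166 = 2 · 83.
Test 88^(166/q) mod 167 for each prime factor q of 166:
88^83 ≡ 1 (mod 167)  [q = 2: ≡ 1 ✗]
88^2 ≡ 62 (mod 167)  [q = 83: ≢ 1 ✓]
Since 88^83 ≡ 1, the order of 88 divides 83 < 166, so 88 is not a primitive root.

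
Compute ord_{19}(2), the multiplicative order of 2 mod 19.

18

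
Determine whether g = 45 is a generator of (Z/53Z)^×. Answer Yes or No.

Yes

φ(53) = 53 − 1 = 52 = 2^2 · 13.
An element g generates (Z/53Z)^× iff g^(52/q) ≢ 1 (mod 53) for each prime q ∈ {2, 13}.
45^26 ≡ 52 (mod 53)  [q = 2: ≢ 1 ✓]
45^4 ≡ 15 (mod 53)  [q = 13: ≢ 1 ✓]
All checks pass, so 45 has order 52 and is a primitive root modulo 53.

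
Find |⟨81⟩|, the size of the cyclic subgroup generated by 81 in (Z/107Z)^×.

53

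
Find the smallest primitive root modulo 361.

2

φ(361) = φ(19^2) = 19·(19−1) = 342 = 2 · 3^2 · 19.
Test candidates g = 2, 3, … against the prime factors q ∈ {2, 3, 19} of φ(361): g is a generator iff g^(342/q) ≢ 1 for every such q.
g = 2: 2^171 ≡ 360; 2^114 ≡ 292; 2^18 ≡ 58 — none is 1, so 2 is a primitive root.
Hence the least primitive root of 361 is 2.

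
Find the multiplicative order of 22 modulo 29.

The order of 22 must divide φ(29) = 29 − 1 = 28 = 2^2 · 7.
Divisors of 28: 1, 2, 4, 7, 14, 28.
Evaluate successive powers at the divisors of 28:
22^1 ≡ 22
22^2 ≡ 20
22^4 ≡ 23
22^7 ≡ 28
22^14 ≡ 1
So ord_29(22) = 14.

14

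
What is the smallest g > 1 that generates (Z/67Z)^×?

φ(67) = 67 − 1 = 66 = 2 · 3 · 11.
Test candidates g = 2, 3, … against the prime factors q ∈ {2, 3, 11} of φ(67): g is a generator iff g^(66/q) ≢ 1 for every such q.
g = 2: 2^33 ≡ 66; 2^22 ≡ 37; 2^6 ≡ 64 — none is 1, so 2 is a primitive root.
The smallest primitive root modulo 67 is 2.

2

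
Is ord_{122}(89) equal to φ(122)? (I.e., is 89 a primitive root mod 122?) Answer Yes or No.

No

φ(122) = φ(2)·φ(61) = 1·60 = 60 = 2^2 · 3 · 5.
An element g generates (Z/122Z)^× iff g^(60/q) ≢ 1 (mod 122) for each prime q ∈ {2, 3, 5}.
89^30 ≡ 121 (mod 122)  [q = 2: ≢ 1 ✓]
89^20 ≡ 1 (mod 122)  [q = 3: ≡ 1 ✗]
89^12 ≡ 9 (mod 122)  [q = 5: ≢ 1 ✓]
Since 89^20 ≡ 1, the order of 89 divides 20 < 60, so 89 is not a primitive root.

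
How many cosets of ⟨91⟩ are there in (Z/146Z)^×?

By Lagrange's theorem, ord_146(91) divides φ(146) = φ(2)·φ(73) = 1·72 = 72 = 2^3 · 3^2.
Divisors of 72: 1, 2, 3, 4, 6, 8, 9, 12, 18, 24, 36, 72.
Test each divisor d:
91^1 ≡ 91 (mod 146)
91^2 ≡ 105 (mod 146)
91^3 ≡ 65 (mod 146)
91^4 ≡ 75 (mod 146)
91^6 ≡ 137 (mod 146)
91^8 ≡ 77 (mod 146)
91^9 ≡ 145 (mod 146)
91^12 ≡ 81 (mod 146)
91^18 ≡ 1 (mod 146) ✓
So ord_146(91) = 18, hence |⟨91⟩| = 18.
[(Z/146Z)^× : ⟨91⟩] = 72/18 = 4.

4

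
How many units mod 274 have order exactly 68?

32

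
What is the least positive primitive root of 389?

2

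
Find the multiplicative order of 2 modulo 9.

6

ord(2) | φ(9) = φ(3^2) = 3·(3−1) = 6 = 2 · 3.
Divisors of 6: 1, 2, 3, 6.
Compute 2^d (mod 9) for the divisors d until we hit 1:
2^1 ≡ 2 (mod 9)
2^2 ≡ 4 (mod 9)
2^3 ≡ 8 (mod 9)
2^6 ≡ 1 (mod 9) ✓
Therefore the multiplicative order of 2 modulo 9 is 6.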